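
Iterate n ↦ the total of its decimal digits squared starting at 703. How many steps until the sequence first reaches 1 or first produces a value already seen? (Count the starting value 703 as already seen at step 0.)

9

703 → 58
58 → 89
89 → 145
145 → 42
42 → 20
20 → 4
4 → 16
16 → 37
37 → 58  — 58 repeats.
That took 9 steps.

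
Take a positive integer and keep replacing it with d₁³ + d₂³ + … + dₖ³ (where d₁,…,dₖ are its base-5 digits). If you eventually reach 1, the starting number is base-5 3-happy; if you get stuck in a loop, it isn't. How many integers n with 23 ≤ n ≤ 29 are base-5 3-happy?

23: 23 → 91 → 55 → 9 → 65 → 35 → 9  (repeats 9)
24: 24 → 128 → 28 → 28  (repeats 28)
25: 25 → 1  (reaches 1)
26: 26 → 2 → 8 → 28 → 28  (repeats 28)
27: 27 → 9 → 65 → 35 → 9  (repeats 9)
28: 28 → 28  (repeats 28)
29: 29 → 65 → 35 → 9 → 65  (repeats 65)
base-5 3-happy: 25

1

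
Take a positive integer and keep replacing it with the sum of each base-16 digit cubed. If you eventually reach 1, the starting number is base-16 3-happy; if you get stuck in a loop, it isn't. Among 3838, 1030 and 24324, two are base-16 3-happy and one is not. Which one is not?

3838: 3838 → 8863 → 4120 → 514 → 16 → 1  — reaches 1 (base-16 3-happy)
1030: 1030 → 280 → 514 → 16 → 1  — reaches 1 (base-16 3-happy)
24324: 24324 → 3564 → 6669 → 3198 → 4815 → 5112 → 3915 → 4770 → 1017 → 4131 → 36 → 72 → 576 → 72  — repeats 72 (not base-16 3-happy)

24324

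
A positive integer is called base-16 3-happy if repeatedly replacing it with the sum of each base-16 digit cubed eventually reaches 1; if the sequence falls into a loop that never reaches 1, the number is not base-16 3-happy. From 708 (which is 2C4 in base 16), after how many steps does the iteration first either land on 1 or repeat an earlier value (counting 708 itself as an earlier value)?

14

708 = (2,12,4)_16 → 2³ + 12³ + 4³ = 1800
1800 = (7,0,8)_16 → 7³ + 0³ + 8³ = 855
855 = (3,5,7)_16 → 3³ + 5³ + 7³ = 495
495 = (1,14,15)_16 → 1³ + 14³ + 15³ = 6120
6120 = (1,7,14,8)_16 → 1³ + 7³ + 14³ + 8³ = 3600
3600 = (14,1,0)_16 → 14³ + 1³ + 0³ = 2745
2745 = (10,11,9)_16 → 10³ + 11³ + 9³ = 3060
3060 = (11,15,4)_16 → 11³ + 15³ + 4³ = 4770
4770 = (1,2,10,2)_16 → 1³ + 2³ + 10³ + 2³ = 1017
1017 = (3,15,9)_16 → 3³ + 15³ + 9³ = 4131
4131 = (1,0,2,3)_16 → 1³ + 0³ + 2³ + 3³ = 36
36 = (2,4)_16 → 2³ + 4³ = 72
72 = (4,8)_16 → 4³ + 8³ = 576
576 = (2,4,0)_16 → 2³ + 4³ + 0³ = 72  — 72 repeats.
That took 14 steps.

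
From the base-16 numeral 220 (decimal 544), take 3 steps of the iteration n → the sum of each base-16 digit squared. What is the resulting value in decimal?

16

544 = (2,2,0)_16 → 2² + 2² + 0² = 4 + 4 + 0 = 8
8 = (8)_16 → 8² = 64
64 = (4,0)_16 → 4² + 0² = 16 + 0 = 16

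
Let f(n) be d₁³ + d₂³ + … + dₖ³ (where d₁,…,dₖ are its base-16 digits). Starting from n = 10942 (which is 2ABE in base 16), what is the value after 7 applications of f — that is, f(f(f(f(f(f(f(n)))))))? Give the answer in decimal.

10942 = (2,10,11,14)_16 → 2³ + 10³ + 11³ + 14³ = 5083
5083 = (1,3,13,11)_16 → 1³ + 3³ + 13³ + 11³ = 3556
3556 = (13,14,4)_16 → 13³ + 14³ + 4³ = 5005
5005 = (1,3,8,13)_16 → 1³ + 3³ + 8³ + 13³ = 2737
2737 = (10,11,1)_16 → 10³ + 11³ + 1³ = 2332
2332 = (9,1,12)_16 → 9³ + 1³ + 12³ = 2458
2458 = (9,9,10)_16 → 9³ + 9³ + 10³ = 2458

2458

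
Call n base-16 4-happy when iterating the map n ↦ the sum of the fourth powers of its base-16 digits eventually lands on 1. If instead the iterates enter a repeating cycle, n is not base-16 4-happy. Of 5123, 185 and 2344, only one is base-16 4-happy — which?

5123

5123: 5123 → 338 → 642 → 4128 → 17 → 2 → 16 → 1  — reaches 1 (base-16 4-happy)
185: 185 → 21202 → 29218 → 2449 → 13123 → 499 → 50707 → 22114 → 3233 → 30737 → 6499 → 7939 → 50707  — repeats 50707 (not base-16 4-happy)
2344: 2344 → 10673 → 21219 → 39138 → 49089 → 86003 → 101588 → 53650 → 35139 → 10994 → 60657 → 109778 → 59314 → 55474 → 47314 → 47314  — repeats 47314 (not base-16 4-happy)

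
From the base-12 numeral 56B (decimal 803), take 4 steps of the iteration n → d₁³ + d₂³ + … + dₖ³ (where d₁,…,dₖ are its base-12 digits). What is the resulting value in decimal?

803 = (5,6,11)_12 → 5³ + 6³ + 11³ = 1672
1672 = (11,7,4)_12 → 11³ + 7³ + 4³ = 1738
1738 = (1,0,0,10)_12 → 1³ + 0³ + 0³ + 10³ = 1001
1001 = (6,11,5)_12 → 6³ + 11³ + 5³ = 1672

1672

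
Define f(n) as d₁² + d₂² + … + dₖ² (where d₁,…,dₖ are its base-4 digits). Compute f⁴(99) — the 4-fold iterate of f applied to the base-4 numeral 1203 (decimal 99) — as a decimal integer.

8

99 = (1,2,0,3)_4 → 14
14 = (3,2)_4 → 13
13 = (3,1)_4 → 10
10 = (2,2)_4 → 8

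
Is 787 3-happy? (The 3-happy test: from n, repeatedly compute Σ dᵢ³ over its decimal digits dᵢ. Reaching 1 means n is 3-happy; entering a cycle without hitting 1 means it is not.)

787 → 7³ + 8³ + 7³ = 1198
1198 → 1³ + 1³ + 9³ + 8³ = 1243
1243 → 1³ + 2³ + 4³ + 3³ = 100
100 → 1³ + 0³ + 0³ = 1  — reached 1.

3-happy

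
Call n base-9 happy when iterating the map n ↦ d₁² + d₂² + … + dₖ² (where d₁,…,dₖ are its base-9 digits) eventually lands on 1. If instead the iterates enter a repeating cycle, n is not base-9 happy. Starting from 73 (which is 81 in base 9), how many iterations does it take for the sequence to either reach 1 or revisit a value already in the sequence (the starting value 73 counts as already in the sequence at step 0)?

4

73 = (8,1)_9 → 8² + 1² = 65
65 = (7,2)_9 → 7² + 2² = 53
53 = (5,8)_9 → 5² + 8² = 89
89 = (1,0,8)_9 → 1² + 0² + 8² = 65  — 65 repeats.
That took 4 steps.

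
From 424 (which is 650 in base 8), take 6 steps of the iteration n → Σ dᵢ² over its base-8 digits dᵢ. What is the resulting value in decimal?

16

424 = (6,5,0)_8 → 6² + 5² + 0² = 36 + 25 + 0 = 61
61 = (7,5)_8 → 7² + 5² = 49 + 25 = 74
74 = (1,1,2)_8 → 1² + 1² + 2² = 1 + 1 + 4 = 6
6 = (6)_8 → 6² = 36
36 = (4,4)_8 → 4² + 4² = 16 + 16 = 32
32 = (4,0)_8 → 4² + 0² = 16 + 0 = 16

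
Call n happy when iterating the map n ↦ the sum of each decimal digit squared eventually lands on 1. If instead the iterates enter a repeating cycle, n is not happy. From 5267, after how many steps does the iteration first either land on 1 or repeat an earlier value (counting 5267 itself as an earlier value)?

13

5267 → 114
114 → 18
18 → 65
65 → 61
61 → 37
37 → 58
58 → 89
89 → 145
145 → 42
42 → 20
20 → 4
4 → 16
16 → 37  — 37 repeats.
That took 13 steps.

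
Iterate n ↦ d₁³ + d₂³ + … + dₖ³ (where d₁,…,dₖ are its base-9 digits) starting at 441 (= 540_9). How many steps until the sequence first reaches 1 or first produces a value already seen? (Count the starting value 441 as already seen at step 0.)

6

441 = (5,4,0)_9 → 5³ + 4³ + 0³ = 189
189 = (2,3,0)_9 → 2³ + 3³ + 0³ = 35
35 = (3,8)_9 → 3³ + 8³ = 539
539 = (6,5,8)_9 → 6³ + 5³ + 8³ = 853
853 = (1,1,4,7)_9 → 1³ + 1³ + 4³ + 7³ = 409
409 = (5,0,4)_9 → 5³ + 0³ + 4³ = 189  — 189 repeats.
That took 6 steps.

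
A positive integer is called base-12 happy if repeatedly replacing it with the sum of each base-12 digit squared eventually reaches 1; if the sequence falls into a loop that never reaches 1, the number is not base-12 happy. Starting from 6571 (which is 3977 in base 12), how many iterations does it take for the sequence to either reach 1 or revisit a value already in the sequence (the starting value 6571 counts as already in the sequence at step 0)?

6

6571 = (3,9,7,7)_12 → 3² + 9² + 7² + 7² = 188
188 = (1,3,8)_12 → 1² + 3² + 8² = 74
74 = (6,2)_12 → 6² + 2² = 40
40 = (3,4)_12 → 3² + 4² = 25
25 = (2,1)_12 → 2² + 1² = 5
5 = (5)_12 → 5² = 25  — 25 repeats.
That took 6 steps.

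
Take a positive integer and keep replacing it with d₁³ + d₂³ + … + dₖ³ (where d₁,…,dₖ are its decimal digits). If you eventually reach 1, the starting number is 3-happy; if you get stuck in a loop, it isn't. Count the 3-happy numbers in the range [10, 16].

10: 10 → 1  (reaches 1)
11: 11 → 2 → 8 → 512 → 134 → 92 → 737 → 713 → 371 → 371  (repeats 371)
12: 12 → 9 → 729 → 1080 → 513 → 153 → 153  (repeats 153)
13: 13 → 28 → 520 → 133 → 55 → 250 → 133  (repeats 133)
14: 14 → 65 → 341 → 92 → 737 → 713 → 371 → 371  (repeats 371)
15: 15 → 126 → 225 → 141 → 66 → 432 → 99 → 1458 → 702 → 351 → 153 → 153  (repeats 153)
16: 16 → 217 → 352 → 160 → 217  (repeats 217)
3-happy: 10

1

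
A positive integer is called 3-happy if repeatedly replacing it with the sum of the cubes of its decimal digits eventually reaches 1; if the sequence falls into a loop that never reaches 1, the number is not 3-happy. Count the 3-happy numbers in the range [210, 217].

210: 210 → 9 → 729 → 1080 → 513 → 153 → 153  — not 3-happy
211: 211 → 10 → 1  — 3-happy
212: 212 → 17 → 344 → 155 → 251 → 134 → 92 → 737 → 713 → 371 → 371  — not 3-happy
213: 213 → 36 → 243 → 99 → 1458 → 702 → 351 → 153 → 153  — not 3-happy
214: 214 → 73 → 370 → 370  — not 3-happy
215: 215 → 134 → 92 → 737 → 713 → 371 → 371  — not 3-happy
216: 216 → 225 → 141 → 66 → 432 → 99 → 1458 → 702 → 351 → 153 → 153  — not 3-happy
217: 217 → 352 → 160 → 217  — not 3-happy
3-happy: 211

1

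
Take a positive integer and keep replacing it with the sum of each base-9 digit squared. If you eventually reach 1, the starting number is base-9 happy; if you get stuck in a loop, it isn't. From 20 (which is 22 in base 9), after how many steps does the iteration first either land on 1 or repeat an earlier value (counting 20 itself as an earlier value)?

20 = (2,2)_9 → 8
8 = (8)_9 → 64
64 = (7,1)_9 → 50
50 = (5,5)_9 → 50  — 50 repeats.
That took 4 steps.

4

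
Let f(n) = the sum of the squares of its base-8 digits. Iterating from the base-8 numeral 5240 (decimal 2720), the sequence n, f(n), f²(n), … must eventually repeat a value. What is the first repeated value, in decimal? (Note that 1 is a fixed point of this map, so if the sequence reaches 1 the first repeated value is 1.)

25

2720 = (5,2,4,0)_8 → 5² + 2² + 4² + 0² = 25 + 4 + 16 + 0 = 45
45 = (5,5)_8 → 5² + 5² = 25 + 25 = 50
50 = (6,2)_8 → 6² + 2² = 36 + 4 = 40
40 = (5,0)_8 → 5² + 0² = 25 + 0 = 25
25 = (3,1)_8 → 3² + 1² = 9 + 1 = 10
10 = (1,2)_8 → 1² + 2² = 1 + 4 = 5
5 = (5)_8 → 5² = 25  — 25 already appeared earlier.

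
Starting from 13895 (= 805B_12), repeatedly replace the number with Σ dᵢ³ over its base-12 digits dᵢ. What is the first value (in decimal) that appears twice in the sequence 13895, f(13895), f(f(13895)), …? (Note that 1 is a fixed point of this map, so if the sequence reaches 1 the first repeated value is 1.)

13895 = (8,0,5,11)_12 → 8³ + 0³ + 5³ + 11³ = 512 + 0 + 125 + 1331 = 1968
1968 = (1,1,8,0)_12 → 1³ + 1³ + 8³ + 0³ = 1 + 1 + 512 + 0 = 514
514 = (3,6,10)_12 → 3³ + 6³ + 10³ = 27 + 216 + 1000 = 1243
1243 = (8,7,7)_12 → 8³ + 7³ + 7³ = 512 + 343 + 343 = 1198
1198 = (8,3,10)_12 → 8³ + 3³ + 10³ = 512 + 27 + 1000 = 1539
1539 = (10,8,3)_12 → 10³ + 8³ + 3³ = 1000 + 512 + 27 = 1539  — 1539 already appeared earlier.

1539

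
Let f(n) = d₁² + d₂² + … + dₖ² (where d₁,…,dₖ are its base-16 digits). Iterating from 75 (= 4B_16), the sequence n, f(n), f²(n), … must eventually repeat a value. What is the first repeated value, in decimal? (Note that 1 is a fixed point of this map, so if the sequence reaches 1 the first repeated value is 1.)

75 = (4,11)_16 → 137
137 = (8,9)_16 → 145
145 = (9,1)_16 → 82
82 = (5,2)_16 → 29
29 = (1,13)_16 → 170
170 = (10,10)_16 → 200
200 = (12,8)_16 → 208
208 = (13,0)_16 → 169
169 = (10,9)_16 → 181
181 = (11,5)_16 → 146
146 = (9,2)_16 → 85
85 = (5,5)_16 → 50
50 = (3,2)_16 → 13
13 = (13)_16 → 169  — 169 already appeared earlier.

169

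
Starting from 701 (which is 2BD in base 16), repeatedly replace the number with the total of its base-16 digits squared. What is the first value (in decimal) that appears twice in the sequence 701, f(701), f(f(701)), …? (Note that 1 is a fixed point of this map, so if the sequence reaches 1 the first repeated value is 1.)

701 = (2,11,13)_16 → 2² + 11² + 13² = 294
294 = (1,2,6)_16 → 1² + 2² + 6² = 41
41 = (2,9)_16 → 2² + 9² = 85
85 = (5,5)_16 → 5² + 5² = 50
50 = (3,2)_16 → 3² + 2² = 13
13 = (13)_16 → 13² = 169
169 = (10,9)_16 → 10² + 9² = 181
181 = (11,5)_16 → 11² + 5² = 146
146 = (9,2)_16 → 9² + 2² = 85  — 85 already appeared earlier.

85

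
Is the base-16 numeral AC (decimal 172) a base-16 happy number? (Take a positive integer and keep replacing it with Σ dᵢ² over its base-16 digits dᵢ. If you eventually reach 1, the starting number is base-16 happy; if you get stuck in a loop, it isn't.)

172 = (10,12)_16 → 244
244 = (15,4)_16 → 241
241 = (15,1)_16 → 226
226 = (14,2)_16 → 200
200 = (12,8)_16 → 208
208 = (13,0)_16 → 169
169 = (10,9)_16 → 181
181 = (11,5)_16 → 146
146 = (9,2)_16 → 85
85 = (5,5)_16 → 50
50 = (3,2)_16 → 13
13 = (13)_16 → 169  — 169 already seen; the sequence cycles without reaching 1.

not base-16 happy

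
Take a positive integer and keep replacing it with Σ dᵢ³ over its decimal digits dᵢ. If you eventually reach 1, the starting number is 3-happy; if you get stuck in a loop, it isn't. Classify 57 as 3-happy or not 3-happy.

57 → 5³ + 7³ = 468
468 → 4³ + 6³ + 8³ = 792
792 → 7³ + 9³ + 2³ = 1080
1080 → 1³ + 0³ + 8³ + 0³ = 513
513 → 5³ + 1³ + 3³ = 153
153 → 1³ + 5³ + 3³ = 153  — 153 already seen; the sequence cycles without reaching 1.

not 3-happy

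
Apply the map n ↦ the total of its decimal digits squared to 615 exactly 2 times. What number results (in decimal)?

615 → 6² + 1² + 5² = 62
62 → 6² + 2² = 40

40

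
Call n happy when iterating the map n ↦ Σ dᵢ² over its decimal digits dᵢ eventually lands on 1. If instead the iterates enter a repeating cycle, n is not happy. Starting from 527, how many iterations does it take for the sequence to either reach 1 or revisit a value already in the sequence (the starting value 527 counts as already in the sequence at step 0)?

527 → 78
78 → 113
113 → 11
11 → 2
2 → 4
4 → 16
16 → 37
37 → 58
58 → 89
89 → 145
145 → 42
42 → 20
20 → 4  — 4 repeats.
That took 13 steps.

13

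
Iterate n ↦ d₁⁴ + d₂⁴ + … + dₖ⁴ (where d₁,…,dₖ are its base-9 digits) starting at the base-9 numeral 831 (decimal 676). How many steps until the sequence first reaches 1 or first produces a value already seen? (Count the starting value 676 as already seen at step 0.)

676 = (8,3,1)_9 → 4178
4178 = (5,6,5,2)_9 → 2562
2562 = (3,4,5,6)_9 → 2258
2258 = (3,0,7,8)_9 → 6578
6578 = (1,0,0,1,8)_9 → 4098
4098 = (5,5,5,3)_9 → 1956
1956 = (2,6,1,3)_9 → 1394
1394 = (1,8,1,8)_9 → 8194
8194 = (1,2,2,1,4)_9 → 290
290 = (3,5,2)_9 → 722
722 = (8,8,2)_9 → 8208
8208 = (1,2,2,3,0)_9 → 114
114 = (1,3,6)_9 → 1378
1378 = (1,8,0,1)_9 → 4098  — 4098 repeats.
That took 14 steps.

14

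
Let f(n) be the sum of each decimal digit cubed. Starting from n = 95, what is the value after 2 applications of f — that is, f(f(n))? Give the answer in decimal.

701

95 → 9³ + 5³ = 854
854 → 8³ + 5³ + 4³ = 701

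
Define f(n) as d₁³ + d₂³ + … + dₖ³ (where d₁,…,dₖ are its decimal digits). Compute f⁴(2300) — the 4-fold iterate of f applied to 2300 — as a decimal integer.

2300 → 2³ + 3³ + 0³ + 0³ = 8 + 27 + 0 + 0 = 35
35 → 3³ + 5³ = 27 + 125 = 152
152 → 1³ + 5³ + 2³ = 1 + 125 + 8 = 134
134 → 1³ + 3³ + 4³ = 1 + 27 + 64 = 92

92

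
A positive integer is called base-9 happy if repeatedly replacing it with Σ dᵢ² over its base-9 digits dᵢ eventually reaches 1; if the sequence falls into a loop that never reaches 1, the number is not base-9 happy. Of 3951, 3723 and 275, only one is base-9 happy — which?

3951: 3951 → 83 → 5 → 25 → 53 → 89 → 65 → 53  — repeats 53 (not base-9 happy)
3723: 3723 → 125 → 81 → 1  — reaches 1 (base-9 happy)
275: 275 → 43 → 65 → 53 → 89 → 65  — repeats 65 (not base-9 happy)

3723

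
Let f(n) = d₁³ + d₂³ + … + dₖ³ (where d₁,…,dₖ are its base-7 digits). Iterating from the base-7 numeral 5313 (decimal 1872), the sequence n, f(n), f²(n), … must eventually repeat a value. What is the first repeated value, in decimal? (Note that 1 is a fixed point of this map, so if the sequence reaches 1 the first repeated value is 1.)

342

1872 = (5,3,1,3)_7 → 5³ + 3³ + 1³ + 3³ = 125 + 27 + 1 + 27 = 180
180 = (3,4,5)_7 → 3³ + 4³ + 5³ = 27 + 64 + 125 = 216
216 = (4,2,6)_7 → 4³ + 2³ + 6³ = 64 + 8 + 216 = 288
288 = (5,6,1)_7 → 5³ + 6³ + 1³ = 125 + 216 + 1 = 342
342 = (6,6,6)_7 → 6³ + 6³ + 6³ = 216 + 216 + 216 = 648
648 = (1,6,1,4)_7 → 1³ + 6³ + 1³ + 4³ = 1 + 216 + 1 + 64 = 282
282 = (5,5,2)_7 → 5³ + 5³ + 2³ = 125 + 125 + 8 = 258
258 = (5,1,6)_7 → 5³ + 1³ + 6³ = 125 + 1 + 216 = 342  — 342 already appeared earlier.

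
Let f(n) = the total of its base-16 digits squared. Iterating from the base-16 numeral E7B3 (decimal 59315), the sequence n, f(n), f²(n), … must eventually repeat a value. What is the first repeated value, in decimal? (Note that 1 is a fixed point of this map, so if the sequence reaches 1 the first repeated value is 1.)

59315 = (14,7,11,3)_16 → 14² + 7² + 11² + 3² = 375
375 = (1,7,7)_16 → 1² + 7² + 7² = 99
99 = (6,3)_16 → 6² + 3² = 45
45 = (2,13)_16 → 2² + 13² = 173
173 = (10,13)_16 → 10² + 13² = 269
269 = (1,0,13)_16 → 1² + 0² + 13² = 170
170 = (10,10)_16 → 10² + 10² = 200
200 = (12,8)_16 → 12² + 8² = 208
208 = (13,0)_16 → 13² + 0² = 169
169 = (10,9)_16 → 10² + 9² = 181
181 = (11,5)_16 → 11² + 5² = 146
146 = (9,2)_16 → 9² + 2² = 85
85 = (5,5)_16 → 5² + 5² = 50
50 = (3,2)_16 → 3² + 2² = 13
13 = (13)_16 → 13² = 169  — 169 already appeared earlier.

169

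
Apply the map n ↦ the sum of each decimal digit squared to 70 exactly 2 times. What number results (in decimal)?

70 → 7² + 0² = 49 + 0 = 49
49 → 4² + 9² = 16 + 81 = 97

97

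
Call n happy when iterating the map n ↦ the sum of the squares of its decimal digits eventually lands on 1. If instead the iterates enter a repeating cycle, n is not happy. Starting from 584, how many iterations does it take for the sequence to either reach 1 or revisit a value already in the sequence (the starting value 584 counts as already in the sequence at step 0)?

12

584 → 5² + 8² + 4² = 105
105 → 1² + 0² + 5² = 26
26 → 2² + 6² = 40
40 → 4² + 0² = 16
16 → 1² + 6² = 37
37 → 3² + 7² = 58
58 → 5² + 8² = 89
89 → 8² + 9² = 145
145 → 1² + 4² + 5² = 42
42 → 4² + 2² = 20
20 → 2² + 0² = 4
4 → 4² = 16  — 16 repeats.
That took 12 steps.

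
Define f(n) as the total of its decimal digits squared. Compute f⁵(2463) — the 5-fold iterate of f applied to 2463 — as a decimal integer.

89

2463 → 2² + 4² + 6² + 3² = 4 + 16 + 36 + 9 = 65
65 → 6² + 5² = 36 + 25 = 61
61 → 6² + 1² = 36 + 1 = 37
37 → 3² + 7² = 9 + 49 = 58
58 → 5² + 8² = 25 + 64 = 89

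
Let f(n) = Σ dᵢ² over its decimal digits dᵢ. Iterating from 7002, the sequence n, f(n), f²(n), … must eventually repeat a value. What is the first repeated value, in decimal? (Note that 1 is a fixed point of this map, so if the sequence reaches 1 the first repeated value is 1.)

7002 → 7² + 0² + 0² + 2² = 49 + 0 + 0 + 4 = 53
53 → 5² + 3² = 25 + 9 = 34
34 → 3² + 4² = 9 + 16 = 25
25 → 2² + 5² = 4 + 25 = 29
29 → 2² + 9² = 4 + 81 = 85
85 → 8² + 5² = 64 + 25 = 89
89 → 8² + 9² = 64 + 81 = 145
145 → 1² + 4² + 5² = 1 + 16 + 25 = 42
42 → 4² + 2² = 16 + 4 = 20
20 → 2² + 0² = 4 + 0 = 4
4 → 4² = 16
16 → 1² + 6² = 1 + 36 = 37
37 → 3² + 7² = 9 + 49 = 58
58 → 5² + 8² = 25 + 64 = 89  — 89 already appeared earlier.

89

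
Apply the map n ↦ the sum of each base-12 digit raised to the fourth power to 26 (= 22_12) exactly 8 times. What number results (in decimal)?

27218

26 = (2,2)_12 → 2⁴ + 2⁴ = 16 + 16 = 32
32 = (2,8)_12 → 2⁴ + 8⁴ = 16 + 4096 = 4112
4112 = (2,4,6,8)_12 → 2⁴ + 4⁴ + 6⁴ + 8⁴ = 16 + 256 + 1296 + 4096 = 5664
5664 = (3,3,4,0)_12 → 3⁴ + 3⁴ + 4⁴ + 0⁴ = 81 + 81 + 256 + 0 = 418
418 = (2,10,10)_12 → 2⁴ + 10⁴ + 10⁴ = 16 + 10000 + 10000 = 20016
20016 = (11,7,0,0)_12 → 11⁴ + 7⁴ + 0⁴ + 0⁴ = 14641 + 2401 + 0 + 0 = 17042
17042 = (9,10,4,2)_12 → 9⁴ + 10⁴ + 4⁴ + 2⁴ = 6561 + 10000 + 256 + 16 = 16833
16833 = (9,8,10,9)_12 → 9⁴ + 8⁴ + 10⁴ + 9⁴ = 6561 + 4096 + 10000 + 6561 = 27218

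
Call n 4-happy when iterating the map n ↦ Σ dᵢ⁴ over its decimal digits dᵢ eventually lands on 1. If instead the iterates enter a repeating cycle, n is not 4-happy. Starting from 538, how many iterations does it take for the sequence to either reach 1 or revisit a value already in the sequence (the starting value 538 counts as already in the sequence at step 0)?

13

538 → 5⁴ + 3⁴ + 8⁴ = 625 + 81 + 4096 = 4802
4802 → 4⁴ + 8⁴ + 0⁴ + 2⁴ = 256 + 4096 + 0 + 16 = 4368
4368 → 4⁴ + 3⁴ + 6⁴ + 8⁴ = 256 + 81 + 1296 + 4096 = 5729
5729 → 5⁴ + 7⁴ + 2⁴ + 9⁴ = 625 + 2401 + 16 + 6561 = 9603
9603 → 9⁴ + 6⁴ + 0⁴ + 3⁴ = 6561 + 1296 + 0 + 81 = 7938
7938 → 7⁴ + 9⁴ + 3⁴ + 8⁴ = 2401 + 6561 + 81 + 4096 = 13139
13139 → 1⁴ + 3⁴ + 1⁴ + 3⁴ + 9⁴ = 1 + 81 + 1 + 81 + 6561 = 6725
6725 → 6⁴ + 7⁴ + 2⁴ + 5⁴ = 1296 + 2401 + 16 + 625 = 4338
4338 → 4⁴ + 3⁴ + 3⁴ + 8⁴ = 256 + 81 + 81 + 4096 = 4514
4514 → 4⁴ + 5⁴ + 1⁴ + 4⁴ = 256 + 625 + 1 + 256 = 1138
1138 → 1⁴ + 1⁴ + 3⁴ + 8⁴ = 1 + 1 + 81 + 4096 = 4179
4179 → 4⁴ + 1⁴ + 7⁴ + 9⁴ = 256 + 1 + 2401 + 6561 = 9219
9219 → 9⁴ + 2⁴ + 1⁴ + 9⁴ = 6561 + 16 + 1 + 6561 = 13139  — 13139 repeats.
That took 13 steps.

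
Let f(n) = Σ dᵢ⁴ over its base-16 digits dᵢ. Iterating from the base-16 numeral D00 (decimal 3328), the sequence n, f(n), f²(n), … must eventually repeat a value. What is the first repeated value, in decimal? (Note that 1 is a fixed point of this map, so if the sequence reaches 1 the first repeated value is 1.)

1

3328 = (13,0,0)_16 → 13⁴ + 0⁴ + 0⁴ = 28561
28561 = (6,15,9,1)_16 → 6⁴ + 15⁴ + 9⁴ + 1⁴ = 58483
58483 = (14,4,7,3)_16 → 14⁴ + 4⁴ + 7⁴ + 3⁴ = 41154
41154 = (10,0,12,2)_16 → 10⁴ + 0⁴ + 12⁴ + 2⁴ = 30752
30752 = (7,8,2,0)_16 → 7⁴ + 8⁴ + 2⁴ + 0⁴ = 6513
6513 = (1,9,7,1)_16 → 1⁴ + 9⁴ + 7⁴ + 1⁴ = 8964
8964 = (2,3,0,4)_16 → 2⁴ + 3⁴ + 0⁴ + 4⁴ = 353
353 = (1,6,1)_16 → 1⁴ + 6⁴ + 1⁴ = 1298
1298 = (5,1,2)_16 → 5⁴ + 1⁴ + 2⁴ = 642
642 = (2,8,2)_16 → 2⁴ + 8⁴ + 2⁴ = 4128
4128 = (1,0,2,0)_16 → 1⁴ + 0⁴ + 2⁴ + 0⁴ = 17
17 = (1,1)_16 → 1⁴ + 1⁴ = 2
2 = (2)_16 → 2⁴ = 16
16 = (1,0)_16 → 1⁴ + 0⁴ = 1  — reached the fixed point 1.
1 → 1, so 1 is the first repeated value.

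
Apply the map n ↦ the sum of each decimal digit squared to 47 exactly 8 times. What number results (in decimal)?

47 → 4² + 7² = 16 + 49 = 65
65 → 6² + 5² = 36 + 25 = 61
61 → 6² + 1² = 36 + 1 = 37
37 → 3² + 7² = 9 + 49 = 58
58 → 5² + 8² = 25 + 64 = 89
89 → 8² + 9² = 64 + 81 = 145
145 → 1² + 4² + 5² = 1 + 16 + 25 = 42
42 → 4² + 2² = 16 + 4 = 20

20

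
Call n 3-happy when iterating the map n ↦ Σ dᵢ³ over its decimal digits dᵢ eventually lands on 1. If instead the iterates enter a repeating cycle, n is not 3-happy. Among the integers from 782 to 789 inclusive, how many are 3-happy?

1

782: 782 → 863 → 755 → 593 → 881 → 1025 → 134 → 92 → 737 → 713 → 371 → 371  — not 3-happy
783: 783 → 882 → 1032 → 36 → 243 → 99 → 1458 → 702 → 351 → 153 → 153  — not 3-happy
784: 784 → 919 → 1459 → 919  — not 3-happy
785: 785 → 980 → 1241 → 74 → 407 → 407  — not 3-happy
786: 786 → 1071 → 345 → 216 → 225 → 141 → 66 → 432 → 99 → 1458 → 702 → 351 → 153 → 153  — not 3-happy
787: 787 → 1198 → 1243 → 100 → 1  — 3-happy
788: 788 → 1367 → 587 → 980 → 1241 → 74 → 407 → 407  — not 3-happy
789: 789 → 1584 → 702 → 351 → 153 → 153  — not 3-happy
3-happy: 787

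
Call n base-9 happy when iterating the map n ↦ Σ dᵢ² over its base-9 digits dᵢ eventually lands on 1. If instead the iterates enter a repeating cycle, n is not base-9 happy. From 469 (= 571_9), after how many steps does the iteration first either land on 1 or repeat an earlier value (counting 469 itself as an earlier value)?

469 = (5,7,1)_9 → 5² + 7² + 1² = 25 + 49 + 1 = 75
75 = (8,3)_9 → 8² + 3² = 64 + 9 = 73
73 = (8,1)_9 → 8² + 1² = 64 + 1 = 65
65 = (7,2)_9 → 7² + 2² = 49 + 4 = 53
53 = (5,8)_9 → 5² + 8² = 25 + 64 = 89
89 = (1,0,8)_9 → 1² + 0² + 8² = 1 + 0 + 64 = 65  — 65 repeats.
That took 6 steps.

6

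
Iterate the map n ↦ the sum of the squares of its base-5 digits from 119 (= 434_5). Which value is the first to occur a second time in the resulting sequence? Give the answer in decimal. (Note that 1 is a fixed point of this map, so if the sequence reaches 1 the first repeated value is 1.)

1

119 = (4,3,4)_5 → 4² + 3² + 4² = 41
41 = (1,3,1)_5 → 1² + 3² + 1² = 11
11 = (2,1)_5 → 2² + 1² = 5
5 = (1,0)_5 → 1² + 0² = 1  — reached the fixed point 1.
1 → 1, so 1 is the first repeated value.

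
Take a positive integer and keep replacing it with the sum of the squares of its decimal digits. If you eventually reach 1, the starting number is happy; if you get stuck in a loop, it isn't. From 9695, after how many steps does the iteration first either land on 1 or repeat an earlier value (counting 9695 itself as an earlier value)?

9695 → 9² + 6² + 9² + 5² = 223
223 → 2² + 2² + 3² = 17
17 → 1² + 7² = 50
50 → 5² + 0² = 25
25 → 2² + 5² = 29
29 → 2² + 9² = 85
85 → 8² + 5² = 89
89 → 8² + 9² = 145
145 → 1² + 4² + 5² = 42
42 → 4² + 2² = 20
20 → 2² + 0² = 4
4 → 4² = 16
16 → 1² + 6² = 37
37 → 3² + 7² = 58
58 → 5² + 8² = 89  — 89 repeats.
That took 15 steps.

15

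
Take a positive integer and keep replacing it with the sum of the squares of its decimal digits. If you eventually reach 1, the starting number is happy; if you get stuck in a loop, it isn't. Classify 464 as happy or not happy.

happy

464 → 4² + 6² + 4² = 68
68 → 6² + 8² = 100
100 → 1² + 0² + 0² = 1  — reached 1.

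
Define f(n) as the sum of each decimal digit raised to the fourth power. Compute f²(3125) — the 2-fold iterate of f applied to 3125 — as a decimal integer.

3125 → 3⁴ + 1⁴ + 2⁴ + 5⁴ = 81 + 1 + 16 + 625 = 723
723 → 7⁴ + 2⁴ + 3⁴ = 2401 + 16 + 81 = 2498

2498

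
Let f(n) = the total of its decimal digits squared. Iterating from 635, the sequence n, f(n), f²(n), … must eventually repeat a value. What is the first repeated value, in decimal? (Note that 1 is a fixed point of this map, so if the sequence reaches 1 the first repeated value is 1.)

1

635 → 6² + 3² + 5² = 36 + 9 + 25 = 70
70 → 7² + 0² = 49 + 0 = 49
49 → 4² + 9² = 16 + 81 = 97
97 → 9² + 7² = 81 + 49 = 130
130 → 1² + 3² + 0² = 1 + 9 + 0 = 10
10 → 1² + 0² = 1 + 0 = 1  — reached the fixed point 1.
1 → 1, so 1 is the first repeated value.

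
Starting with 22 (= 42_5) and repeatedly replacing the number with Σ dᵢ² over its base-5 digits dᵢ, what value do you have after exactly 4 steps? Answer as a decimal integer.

22 = (4,2)_5 → 4² + 2² = 20
20 = (4,0)_5 → 4² + 0² = 16
16 = (3,1)_5 → 3² + 1² = 10
10 = (2,0)_5 → 2² + 0² = 4

4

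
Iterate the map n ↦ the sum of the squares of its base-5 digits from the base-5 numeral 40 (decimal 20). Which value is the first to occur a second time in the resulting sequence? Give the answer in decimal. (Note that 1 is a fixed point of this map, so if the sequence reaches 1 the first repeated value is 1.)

16

20 = (4,0)_5 → 4² + 0² = 16 + 0 = 16
16 = (3,1)_5 → 3² + 1² = 9 + 1 = 10
10 = (2,0)_5 → 2² + 0² = 4 + 0 = 4
4 = (4)_5 → 4² = 16  — 16 already appeared earlier.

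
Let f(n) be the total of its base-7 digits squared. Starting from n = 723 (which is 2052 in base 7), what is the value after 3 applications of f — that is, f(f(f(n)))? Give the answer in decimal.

723 = (2,0,5,2)_7 → 2² + 0² + 5² + 2² = 33
33 = (4,5)_7 → 4² + 5² = 41
41 = (5,6)_7 → 5² + 6² = 61

61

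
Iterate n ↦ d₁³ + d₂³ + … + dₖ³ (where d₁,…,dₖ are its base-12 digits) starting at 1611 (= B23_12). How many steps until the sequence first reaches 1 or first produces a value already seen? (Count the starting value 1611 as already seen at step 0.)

1611 = (11,2,3)_12 → 11³ + 2³ + 3³ = 1366
1366 = (9,5,10)_12 → 9³ + 5³ + 10³ = 1854
1854 = (1,0,10,6)_12 → 1³ + 0³ + 10³ + 6³ = 1217
1217 = (8,5,5)_12 → 8³ + 5³ + 5³ = 762
762 = (5,3,6)_12 → 5³ + 3³ + 6³ = 368
368 = (2,6,8)_12 → 2³ + 6³ + 8³ = 736
736 = (5,1,4)_12 → 5³ + 1³ + 4³ = 190
190 = (1,3,10)_12 → 1³ + 3³ + 10³ = 1028
1028 = (7,1,8)_12 → 7³ + 1³ + 8³ = 856
856 = (5,11,4)_12 → 5³ + 11³ + 4³ = 1520
1520 = (10,6,8)_12 → 10³ + 6³ + 8³ = 1728
1728 = (1,0,0,0)_12 → 1³ + 0³ + 0³ + 0³ = 1  — reached 1.
That took 12 steps.

12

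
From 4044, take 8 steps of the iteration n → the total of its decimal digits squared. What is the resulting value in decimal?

145

4044 → 4² + 0² + 4² + 4² = 16 + 0 + 16 + 16 = 48
48 → 4² + 8² = 16 + 64 = 80
80 → 8² + 0² = 64 + 0 = 64
64 → 6² + 4² = 36 + 16 = 52
52 → 5² + 2² = 25 + 4 = 29
29 → 2² + 9² = 4 + 81 = 85
85 → 8² + 5² = 64 + 25 = 89
89 → 8² + 9² = 64 + 81 = 145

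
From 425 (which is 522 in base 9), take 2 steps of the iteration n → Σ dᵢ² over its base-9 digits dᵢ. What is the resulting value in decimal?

425 = (5,2,2)_9 → 5² + 2² + 2² = 33
33 = (3,6)_9 → 3² + 6² = 45

45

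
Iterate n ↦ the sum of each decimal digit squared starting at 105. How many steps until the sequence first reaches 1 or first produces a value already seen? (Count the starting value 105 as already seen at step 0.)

11

105 → 1² + 0² + 5² = 26
26 → 2² + 6² = 40
40 → 4² + 0² = 16
16 → 1² + 6² = 37
37 → 3² + 7² = 58
58 → 5² + 8² = 89
89 → 8² + 9² = 145
145 → 1² + 4² + 5² = 42
42 → 4² + 2² = 20
20 → 2² + 0² = 4
4 → 4² = 16  — 16 repeats.
That took 11 steps.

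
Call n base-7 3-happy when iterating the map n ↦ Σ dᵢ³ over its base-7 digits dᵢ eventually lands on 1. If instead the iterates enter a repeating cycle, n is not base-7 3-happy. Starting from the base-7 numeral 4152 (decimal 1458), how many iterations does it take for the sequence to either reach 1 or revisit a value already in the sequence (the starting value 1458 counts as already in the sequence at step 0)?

1458 = (4,1,5,2)_7 → 4³ + 1³ + 5³ + 2³ = 198
198 = (4,0,2)_7 → 4³ + 0³ + 2³ = 72
72 = (1,3,2)_7 → 1³ + 3³ + 2³ = 36
36 = (5,1)_7 → 5³ + 1³ = 126
126 = (2,4,0)_7 → 2³ + 4³ + 0³ = 72  — 72 repeats.
That took 5 steps.

5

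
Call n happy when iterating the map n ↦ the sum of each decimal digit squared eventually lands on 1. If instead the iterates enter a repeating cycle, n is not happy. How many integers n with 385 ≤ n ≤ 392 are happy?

385: 385 → 98 → 145 → 42 → 20 → 4 → 16 → 37 → 58 → 89 → 145  — not happy
386: 386 → 109 → 82 → 68 → 100 → 1  — happy
387: 387 → 122 → 9 → 81 → 65 → 61 → 37 → 58 → 89 → 145 → 42 → 20 → 4 → 16 → 37  — not happy
388: 388 → 137 → 59 → 106 → 37 → 58 → 89 → 145 → 42 → 20 → 4 → 16 → 37  — not happy
389: 389 → 154 → 42 → 20 → 4 → 16 → 37 → 58 → 89 → 145 → 42  — not happy
390: 390 → 90 → 81 → 65 → 61 → 37 → 58 → 89 → 145 → 42 → 20 → 4 → 16 → 37  — not happy
391: 391 → 91 → 82 → 68 → 100 → 1  — happy
392: 392 → 94 → 97 → 130 → 10 → 1  — happy
happy: 386, 391, 392

3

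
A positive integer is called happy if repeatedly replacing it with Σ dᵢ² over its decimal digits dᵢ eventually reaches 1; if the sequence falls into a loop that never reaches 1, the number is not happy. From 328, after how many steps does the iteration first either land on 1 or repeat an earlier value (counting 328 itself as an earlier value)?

11

328 → 3² + 2² + 8² = 9 + 4 + 64 = 77
77 → 7² + 7² = 49 + 49 = 98
98 → 9² + 8² = 81 + 64 = 145
145 → 1² + 4² + 5² = 1 + 16 + 25 = 42
42 → 4² + 2² = 16 + 4 = 20
20 → 2² + 0² = 4 + 0 = 4
4 → 4² = 16
16 → 1² + 6² = 1 + 36 = 37
37 → 3² + 7² = 9 + 49 = 58
58 → 5² + 8² = 25 + 64 = 89
89 → 8² + 9² = 64 + 81 = 145  — 145 repeats.
That took 11 steps.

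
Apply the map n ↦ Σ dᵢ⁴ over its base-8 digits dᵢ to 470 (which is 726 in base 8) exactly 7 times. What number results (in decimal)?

16

470 = (7,2,6)_8 → 7⁴ + 2⁴ + 6⁴ = 3713
3713 = (7,2,0,1)_8 → 7⁴ + 2⁴ + 0⁴ + 1⁴ = 2418
2418 = (4,5,6,2)_8 → 4⁴ + 5⁴ + 6⁴ + 2⁴ = 2193
2193 = (4,2,2,1)_8 → 4⁴ + 2⁴ + 2⁴ + 1⁴ = 289
289 = (4,4,1)_8 → 4⁴ + 4⁴ + 1⁴ = 513
513 = (1,0,0,1)_8 → 1⁴ + 0⁴ + 0⁴ + 1⁴ = 2
2 = (2)_8 → 2⁴ = 16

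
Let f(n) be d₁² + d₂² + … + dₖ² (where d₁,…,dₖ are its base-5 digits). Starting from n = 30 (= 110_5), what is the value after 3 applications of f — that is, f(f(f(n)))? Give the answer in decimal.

30 = (1,1,0)_5 → 1² + 1² + 0² = 2
2 = (2)_5 → 2² = 4
4 = (4)_5 → 4² = 16

16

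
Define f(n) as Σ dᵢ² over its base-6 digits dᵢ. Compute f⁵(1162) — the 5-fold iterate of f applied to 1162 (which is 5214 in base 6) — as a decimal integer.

1162 = (5,2,1,4)_6 → 46
46 = (1,1,4)_6 → 18
18 = (3,0)_6 → 9
9 = (1,3)_6 → 10
10 = (1,4)_6 → 17

17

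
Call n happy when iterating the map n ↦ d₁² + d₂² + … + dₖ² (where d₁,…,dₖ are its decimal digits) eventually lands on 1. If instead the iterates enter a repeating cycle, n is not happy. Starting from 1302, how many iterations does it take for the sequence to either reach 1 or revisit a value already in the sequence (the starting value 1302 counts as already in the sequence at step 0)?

15

1302 → 14
14 → 17
17 → 50
50 → 25
25 → 29
29 → 85
85 → 89
89 → 145
145 → 42
42 → 20
20 → 4
4 → 16
16 → 37
37 → 58
58 → 89  — 89 repeats.
That took 15 steps.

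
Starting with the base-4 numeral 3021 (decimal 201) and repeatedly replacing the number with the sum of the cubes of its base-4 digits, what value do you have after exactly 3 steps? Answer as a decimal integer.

201 = (3,0,2,1)_4 → 3³ + 0³ + 2³ + 1³ = 36
36 = (2,1,0)_4 → 2³ + 1³ + 0³ = 9
9 = (2,1)_4 → 2³ + 1³ = 9

9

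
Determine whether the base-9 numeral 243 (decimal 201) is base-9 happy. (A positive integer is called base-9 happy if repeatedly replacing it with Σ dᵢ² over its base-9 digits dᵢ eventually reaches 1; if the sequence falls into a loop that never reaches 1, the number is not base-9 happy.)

201 = (2,4,3)_9 → 29
29 = (3,2)_9 → 13
13 = (1,4)_9 → 17
17 = (1,8)_9 → 65
65 = (7,2)_9 → 53
53 = (5,8)_9 → 89
89 = (1,0,8)_9 → 65  — 65 already seen; the sequence cycles without reaching 1.

not base-9 happy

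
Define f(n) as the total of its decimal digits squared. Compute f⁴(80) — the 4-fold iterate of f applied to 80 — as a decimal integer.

85

80 → 8² + 0² = 64 + 0 = 64
64 → 6² + 4² = 36 + 16 = 52
52 → 5² + 2² = 25 + 4 = 29
29 → 2² + 9² = 4 + 81 = 85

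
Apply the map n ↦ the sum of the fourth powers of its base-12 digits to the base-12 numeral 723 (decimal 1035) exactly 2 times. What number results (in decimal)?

898

1035 = (7,2,3)_12 → 2498
2498 = (1,5,4,2)_12 → 898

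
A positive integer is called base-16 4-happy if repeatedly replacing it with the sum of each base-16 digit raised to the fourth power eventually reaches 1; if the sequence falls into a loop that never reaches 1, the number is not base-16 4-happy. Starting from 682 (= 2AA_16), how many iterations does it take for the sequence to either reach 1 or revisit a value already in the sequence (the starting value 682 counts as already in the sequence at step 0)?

682 = (2,10,10)_16 → 2⁴ + 10⁴ + 10⁴ = 20016
20016 = (4,14,3,0)_16 → 4⁴ + 14⁴ + 3⁴ + 0⁴ = 38753
38753 = (9,7,6,1)_16 → 9⁴ + 7⁴ + 6⁴ + 1⁴ = 10259
10259 = (2,8,1,3)_16 → 2⁴ + 8⁴ + 1⁴ + 3⁴ = 4194
4194 = (1,0,6,2)_16 → 1⁴ + 0⁴ + 6⁴ + 2⁴ = 1313
1313 = (5,2,1)_16 → 5⁴ + 2⁴ + 1⁴ = 642
642 = (2,8,2)_16 → 2⁴ + 8⁴ + 2⁴ = 4128
4128 = (1,0,2,0)_16 → 1⁴ + 0⁴ + 2⁴ + 0⁴ = 17
17 = (1,1)_16 → 1⁴ + 1⁴ = 2
2 = (2)_16 → 2⁴ = 16
16 = (1,0)_16 → 1⁴ + 0⁴ = 1  — reached 1.
That took 11 steps.

11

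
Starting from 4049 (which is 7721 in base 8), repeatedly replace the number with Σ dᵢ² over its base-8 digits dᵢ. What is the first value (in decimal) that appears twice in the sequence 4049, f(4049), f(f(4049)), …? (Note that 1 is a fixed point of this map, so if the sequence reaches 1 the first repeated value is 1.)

5

4049 = (7,7,2,1)_8 → 7² + 7² + 2² + 1² = 49 + 49 + 4 + 1 = 103
103 = (1,4,7)_8 → 1² + 4² + 7² = 1 + 16 + 49 = 66
66 = (1,0,2)_8 → 1² + 0² + 2² = 1 + 0 + 4 = 5
5 = (5)_8 → 5² = 25
25 = (3,1)_8 → 3² + 1² = 9 + 1 = 10
10 = (1,2)_8 → 1² + 2² = 1 + 4 = 5  — 5 already appeared earlier.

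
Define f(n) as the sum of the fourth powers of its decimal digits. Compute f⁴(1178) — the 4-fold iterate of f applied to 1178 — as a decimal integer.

1178 → 1⁴ + 1⁴ + 7⁴ + 8⁴ = 1 + 1 + 2401 + 4096 = 6499
6499 → 6⁴ + 4⁴ + 9⁴ + 9⁴ = 1296 + 256 + 6561 + 6561 = 14674
14674 → 1⁴ + 4⁴ + 6⁴ + 7⁴ + 4⁴ = 1 + 256 + 1296 + 2401 + 256 = 4210
4210 → 4⁴ + 2⁴ + 1⁴ + 0⁴ = 256 + 16 + 1 + 0 = 273

273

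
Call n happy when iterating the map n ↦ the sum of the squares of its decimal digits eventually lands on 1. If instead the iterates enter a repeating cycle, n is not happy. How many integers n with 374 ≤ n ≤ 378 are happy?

1

374: 374 → 74 → 65 → 61 → 37 → 58 → 89 → 145 → 42 → 20 → 4 → 16 → 37  — not happy
375: 375 → 83 → 73 → 58 → 89 → 145 → 42 → 20 → 4 → 16 → 37 → 58  — not happy
376: 376 → 94 → 97 → 130 → 10 → 1  — happy
377: 377 → 107 → 50 → 25 → 29 → 85 → 89 → 145 → 42 → 20 → 4 → 16 → 37 → 58 → 89  — not happy
378: 378 → 122 → 9 → 81 → 65 → 61 → 37 → 58 → 89 → 145 → 42 → 20 → 4 → 16 → 37  — not happy
happy: 376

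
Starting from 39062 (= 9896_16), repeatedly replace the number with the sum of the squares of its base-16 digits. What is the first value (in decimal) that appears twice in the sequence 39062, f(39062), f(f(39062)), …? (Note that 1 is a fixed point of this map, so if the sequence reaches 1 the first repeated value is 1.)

39062 = (9,8,9,6)_16 → 9² + 8² + 9² + 6² = 262
262 = (1,0,6)_16 → 1² + 0² + 6² = 37
37 = (2,5)_16 → 2² + 5² = 29
29 = (1,13)_16 → 1² + 13² = 170
170 = (10,10)_16 → 10² + 10² = 200
200 = (12,8)_16 → 12² + 8² = 208
208 = (13,0)_16 → 13² + 0² = 169
169 = (10,9)_16 → 10² + 9² = 181
181 = (11,5)_16 → 11² + 5² = 146
146 = (9,2)_16 → 9² + 2² = 85
85 = (5,5)_16 → 5² + 5² = 50
50 = (3,2)_16 → 3² + 2² = 13
13 = (13)_16 → 13² = 169  — 169 already appeared earlier.

169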